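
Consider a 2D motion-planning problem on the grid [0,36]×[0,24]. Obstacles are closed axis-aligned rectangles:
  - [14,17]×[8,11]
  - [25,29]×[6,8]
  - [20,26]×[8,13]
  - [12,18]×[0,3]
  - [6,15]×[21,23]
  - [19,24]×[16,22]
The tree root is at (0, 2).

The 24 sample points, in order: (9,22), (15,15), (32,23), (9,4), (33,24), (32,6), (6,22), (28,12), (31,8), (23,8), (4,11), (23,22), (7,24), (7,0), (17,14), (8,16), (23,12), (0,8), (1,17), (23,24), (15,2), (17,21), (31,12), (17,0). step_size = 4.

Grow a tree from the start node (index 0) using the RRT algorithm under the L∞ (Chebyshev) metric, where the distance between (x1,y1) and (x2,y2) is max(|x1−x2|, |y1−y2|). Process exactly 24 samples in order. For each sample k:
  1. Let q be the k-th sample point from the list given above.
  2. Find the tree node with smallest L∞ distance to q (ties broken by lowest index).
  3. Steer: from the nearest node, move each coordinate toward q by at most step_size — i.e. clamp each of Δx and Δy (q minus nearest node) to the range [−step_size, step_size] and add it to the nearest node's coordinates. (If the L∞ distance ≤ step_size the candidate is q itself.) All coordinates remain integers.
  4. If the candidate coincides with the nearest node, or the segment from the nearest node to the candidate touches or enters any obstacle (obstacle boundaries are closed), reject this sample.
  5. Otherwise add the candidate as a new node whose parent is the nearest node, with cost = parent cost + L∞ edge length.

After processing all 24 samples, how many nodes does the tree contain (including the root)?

1. q=(9,22) nearest=0 d=20 new=(4,6) → add node 1 parent=0 cost=4
2. q=(15,15) nearest=1 d=11 new=(8,10) → add node 2 parent=1 cost=8
3. q=(32,23) nearest=2 d=24 new=(12,14) → add node 3 parent=2 cost=12
4. q=(9,4) nearest=1 d=5 new=(8,4) → add node 4 parent=1 cost=8
5. q=(33,24) nearest=3 d=21 new=(16,18) → add node 5 parent=3 cost=16
6. q=(32,6) nearest=5 d=16 new=(20,14) → add node 6 parent=5 cost=20
7. q=(6,22) nearest=3 d=8 new=(8,18) → add node 7 parent=3 cost=16
8. q=(28,12) nearest=6 d=8 new=(24,12) → blocked by [20,26]×[8,13], reject
9. q=(31,8) nearest=6 d=11 new=(24,10) → blocked by [20,26]×[8,13], reject
10. q=(23,8) nearest=6 d=6 new=(23,10) → blocked by [20,26]×[8,13], reject
11. q=(4,11) nearest=2 d=4 new=(4,11) → add node 8 parent=2 cost=12
12. q=(23,22) nearest=5 d=7 new=(20,22) → blocked by [19,24]×[16,22], reject
13. q=(7,24) nearest=7 d=6 new=(7,22) → blocked by [6,15]×[21,23], reject
14. q=(7,0) nearest=4 d=4 new=(7,0) → add node 9 parent=4 cost=12
15. q=(17,14) nearest=6 d=3 new=(17,14) → add node 10 parent=6 cost=23
16. q=(8,16) nearest=7 d=2 new=(8,16) → add node 11 parent=7 cost=18
17. q=(23,12) nearest=6 d=3 new=(23,12) → blocked by [20,26]×[8,13], reject
18. q=(0,8) nearest=1 d=4 new=(0,8) → add node 12 parent=1 cost=8
19. q=(1,17) nearest=8 d=6 new=(1,15) → add node 13 parent=8 cost=16
20. q=(23,24) nearest=5 d=7 new=(20,22) → blocked by [19,24]×[16,22], reject
21. q=(15,2) nearest=4 d=7 new=(12,2) → blocked by [12,18]×[0,3], reject
22. q=(17,21) nearest=5 d=3 new=(17,21) → add node 14 parent=5 cost=19
23. q=(31,12) nearest=6 d=11 new=(24,12) → blocked by [20,26]×[8,13], reject
24. q=(17,0) nearest=4 d=9 new=(12,0) → blocked by [12,18]×[0,3], reject

Node count: 15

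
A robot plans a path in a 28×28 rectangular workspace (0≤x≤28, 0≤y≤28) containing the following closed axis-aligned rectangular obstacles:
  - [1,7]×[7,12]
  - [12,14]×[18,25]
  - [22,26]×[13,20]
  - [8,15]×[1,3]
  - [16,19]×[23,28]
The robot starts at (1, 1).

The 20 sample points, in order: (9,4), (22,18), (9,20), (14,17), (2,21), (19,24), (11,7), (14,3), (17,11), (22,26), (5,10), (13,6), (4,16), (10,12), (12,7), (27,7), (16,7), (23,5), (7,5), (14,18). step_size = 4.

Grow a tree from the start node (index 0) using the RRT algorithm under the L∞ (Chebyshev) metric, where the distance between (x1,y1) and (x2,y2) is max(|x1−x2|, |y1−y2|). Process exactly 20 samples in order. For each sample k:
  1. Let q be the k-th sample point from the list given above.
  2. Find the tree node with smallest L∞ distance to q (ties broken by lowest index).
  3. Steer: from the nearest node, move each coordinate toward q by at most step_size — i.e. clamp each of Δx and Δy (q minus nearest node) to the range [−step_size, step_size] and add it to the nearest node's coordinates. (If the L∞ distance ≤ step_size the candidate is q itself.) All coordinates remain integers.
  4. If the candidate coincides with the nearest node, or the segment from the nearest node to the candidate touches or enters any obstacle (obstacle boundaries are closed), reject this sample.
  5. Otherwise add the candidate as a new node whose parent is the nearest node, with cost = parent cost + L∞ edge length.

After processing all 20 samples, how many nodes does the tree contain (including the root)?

1. q=(9,4) nearest=0 d=8 new=(5,4) → add node 1 parent=0 cost=4
2. q=(22,18) nearest=1 d=17 new=(9,8) → add node 2 parent=1 cost=8
3. q=(9,20) nearest=2 d=12 new=(9,12) → add node 3 parent=2 cost=12
4. q=(14,17) nearest=3 d=5 new=(13,16) → add node 4 parent=3 cost=16
5. q=(2,21) nearest=3 d=9 new=(5,16) → add node 5 parent=3 cost=16
6. q=(19,24) nearest=4 d=8 new=(17,20) → add node 6 parent=4 cost=20
7. q=(11,7) nearest=2 d=2 new=(11,7) → add node 7 parent=2 cost=10
8. q=(14,3) nearest=7 d=4 new=(14,3) → blocked by [8,15]×[1,3], reject
9. q=(17,11) nearest=4 d=5 new=(17,12) → add node 8 parent=4 cost=20
10. q=(22,26) nearest=6 d=6 new=(21,24) → add node 9 parent=6 cost=24
11. q=(5,10) nearest=2 d=4 new=(5,10) → blocked by [1,7]×[7,12], reject
12. q=(13,6) nearest=7 d=2 new=(13,6) → add node 10 parent=7 cost=12
13. q=(4,16) nearest=5 d=1 new=(4,16) → add node 11 parent=5 cost=17
14. q=(10,12) nearest=3 d=1 new=(10,12) → add node 12 parent=3 cost=13
15. q=(12,7) nearest=7 d=1 new=(12,7) → add node 13 parent=7 cost=11
16. q=(27,7) nearest=8 d=10 new=(21,8) → add node 14 parent=8 cost=24
17. q=(16,7) nearest=10 d=3 new=(16,7) → add node 15 parent=10 cost=15
18. q=(23,5) nearest=14 d=3 new=(23,5) → add node 16 parent=14 cost=27
19. q=(7,5) nearest=1 d=2 new=(7,5) → add node 17 parent=1 cost=6
20. q=(14,18) nearest=4 d=2 new=(14,18) → blocked by [12,14]×[18,25], reject

Node count: 18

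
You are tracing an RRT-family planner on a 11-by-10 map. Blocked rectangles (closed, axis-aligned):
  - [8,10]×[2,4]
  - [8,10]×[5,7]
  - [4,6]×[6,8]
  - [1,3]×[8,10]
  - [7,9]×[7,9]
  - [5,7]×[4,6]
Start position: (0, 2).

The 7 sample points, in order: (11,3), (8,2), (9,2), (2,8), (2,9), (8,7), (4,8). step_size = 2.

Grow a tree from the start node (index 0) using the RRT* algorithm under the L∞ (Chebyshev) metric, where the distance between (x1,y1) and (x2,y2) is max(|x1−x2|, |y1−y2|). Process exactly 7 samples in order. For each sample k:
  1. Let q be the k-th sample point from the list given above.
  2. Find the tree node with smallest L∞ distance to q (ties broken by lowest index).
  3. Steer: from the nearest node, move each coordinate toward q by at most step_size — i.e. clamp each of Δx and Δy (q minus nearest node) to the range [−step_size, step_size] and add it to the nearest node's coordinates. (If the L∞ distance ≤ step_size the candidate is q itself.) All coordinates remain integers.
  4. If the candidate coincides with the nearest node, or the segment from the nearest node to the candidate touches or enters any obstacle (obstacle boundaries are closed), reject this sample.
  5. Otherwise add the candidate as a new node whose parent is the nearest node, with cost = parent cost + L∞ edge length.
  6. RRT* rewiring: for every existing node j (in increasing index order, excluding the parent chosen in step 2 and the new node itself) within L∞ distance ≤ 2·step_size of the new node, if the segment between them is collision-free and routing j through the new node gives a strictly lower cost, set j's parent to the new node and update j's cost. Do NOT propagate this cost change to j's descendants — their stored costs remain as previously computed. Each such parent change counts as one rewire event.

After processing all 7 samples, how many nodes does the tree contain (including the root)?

Node count: 6

1. q=(11,3) nearest=0 d=11 new=(2,3) → add node 1 parent=0 cost=2
2. q=(8,2) nearest=1 d=6 new=(4,2) → add node 2 parent=1 cost=4
3. q=(9,2) nearest=2 d=5 new=(6,2) → add node 3 parent=2 cost=6
4. q=(2,8) nearest=1 d=5 new=(2,5) → add node 4 parent=1 cost=4
5. q=(2,9) nearest=4 d=4 new=(2,7) → add node 5 parent=4 cost=6
6. q=(8,7) nearest=2 d=5 new=(6,4) → blocked by [5,7]×[4,6], reject
7. q=(4,8) nearest=5 d=2 new=(4,8) → blocked by [4,6]×[6,8], reject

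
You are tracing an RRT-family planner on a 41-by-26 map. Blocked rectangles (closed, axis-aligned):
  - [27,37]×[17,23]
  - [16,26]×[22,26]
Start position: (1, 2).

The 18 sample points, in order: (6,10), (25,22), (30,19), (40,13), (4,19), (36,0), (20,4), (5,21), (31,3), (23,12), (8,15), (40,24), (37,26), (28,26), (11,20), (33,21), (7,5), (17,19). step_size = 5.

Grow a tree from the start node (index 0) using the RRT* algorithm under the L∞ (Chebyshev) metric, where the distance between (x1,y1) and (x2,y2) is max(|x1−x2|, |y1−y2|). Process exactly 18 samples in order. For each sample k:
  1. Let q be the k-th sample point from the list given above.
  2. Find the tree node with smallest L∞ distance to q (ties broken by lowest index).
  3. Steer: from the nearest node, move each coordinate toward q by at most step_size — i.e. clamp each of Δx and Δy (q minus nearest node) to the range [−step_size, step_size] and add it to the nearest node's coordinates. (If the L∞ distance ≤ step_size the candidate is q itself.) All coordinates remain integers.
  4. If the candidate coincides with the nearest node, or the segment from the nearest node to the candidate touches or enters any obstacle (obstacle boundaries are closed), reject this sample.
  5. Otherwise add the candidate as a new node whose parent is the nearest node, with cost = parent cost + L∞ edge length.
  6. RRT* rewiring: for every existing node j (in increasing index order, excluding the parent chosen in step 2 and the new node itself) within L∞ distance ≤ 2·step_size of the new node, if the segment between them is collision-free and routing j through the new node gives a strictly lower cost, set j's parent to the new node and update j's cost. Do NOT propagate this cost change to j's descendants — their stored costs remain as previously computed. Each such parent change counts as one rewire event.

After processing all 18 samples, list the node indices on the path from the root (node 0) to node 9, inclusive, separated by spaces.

Path: 0 1 2 3 4 6 9

1. q=(6,10) nearest=0 d=8 new=(6,7) → add node 1 parent=0 cost=5
2. q=(25,22) nearest=1 d=19 new=(11,12) → add node 2 parent=1 cost=10
3. q=(30,19) nearest=2 d=19 new=(16,17) → add node 3 parent=2 cost=15
4. q=(40,13) nearest=3 d=24 new=(21,13) → add node 4 parent=3 cost=20
5. q=(4,19) nearest=2 d=7 new=(6,17) → add node 5 parent=2 cost=15
6. q=(36,0) nearest=4 d=15 new=(26,8) → add node 6 parent=4 cost=25
7. q=(20,4) nearest=6 d=6 new=(21,4) → add node 7 parent=6 cost=30
8. q=(5,21) nearest=5 d=4 new=(5,21) → add node 8 parent=5 cost=19
9. q=(31,3) nearest=6 d=5 new=(31,3) → add node 9 parent=6 cost=30
10. q=(23,12) nearest=4 d=2 new=(23,12) → add node 10 parent=4 cost=22
11. q=(8,15) nearest=5 d=2 new=(8,15) → add node 11 parent=5 cost=17
12. q=(40,24) nearest=6 d=16 new=(31,13) → add node 12 parent=6 cost=30
13. q=(37,26) nearest=12 d=13 new=(36,18) → blocked by [27,37]×[17,23], reject
14. q=(28,26) nearest=3 d=12 new=(21,22) → blocked by [16,26]×[22,26], reject
15. q=(11,20) nearest=3 d=5 new=(11,20) → add node 13 parent=3 cost=20
16. q=(33,21) nearest=12 d=8 new=(33,18) → blocked by [27,37]×[17,23], reject
17. q=(7,5) nearest=1 d=2 new=(7,5) → add node 14 parent=1 cost=7
18. q=(17,19) nearest=3 d=2 new=(17,19) → add node 15 parent=3 cost=17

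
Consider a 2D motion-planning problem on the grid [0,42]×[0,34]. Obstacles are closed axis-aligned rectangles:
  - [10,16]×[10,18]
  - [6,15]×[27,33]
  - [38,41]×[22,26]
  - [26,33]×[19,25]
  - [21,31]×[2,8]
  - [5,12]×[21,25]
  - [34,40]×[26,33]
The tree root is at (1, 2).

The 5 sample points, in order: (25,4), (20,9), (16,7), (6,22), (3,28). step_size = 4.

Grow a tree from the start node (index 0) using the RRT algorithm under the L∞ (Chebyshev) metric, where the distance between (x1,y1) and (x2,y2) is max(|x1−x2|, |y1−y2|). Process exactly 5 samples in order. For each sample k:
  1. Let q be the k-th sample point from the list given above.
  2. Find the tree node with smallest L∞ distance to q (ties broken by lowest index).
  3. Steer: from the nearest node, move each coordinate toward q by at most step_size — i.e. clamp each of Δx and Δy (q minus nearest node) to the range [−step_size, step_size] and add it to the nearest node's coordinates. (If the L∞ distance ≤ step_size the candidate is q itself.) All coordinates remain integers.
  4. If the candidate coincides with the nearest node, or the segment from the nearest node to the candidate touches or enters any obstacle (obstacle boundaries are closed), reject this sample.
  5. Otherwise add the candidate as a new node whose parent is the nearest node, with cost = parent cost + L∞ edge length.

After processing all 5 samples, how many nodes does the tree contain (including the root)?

Node count: 6

1. q=(25,4) nearest=0 d=24 new=(5,4) → add node 1 parent=0 cost=4
2. q=(20,9) nearest=1 d=15 new=(9,8) → add node 2 parent=1 cost=8
3. q=(16,7) nearest=2 d=7 new=(13,7) → add node 3 parent=2 cost=12
4. q=(6,22) nearest=2 d=14 new=(6,12) → add node 4 parent=2 cost=12
5. q=(3,28) nearest=4 d=16 new=(3,16) → add node 5 parent=4 cost=16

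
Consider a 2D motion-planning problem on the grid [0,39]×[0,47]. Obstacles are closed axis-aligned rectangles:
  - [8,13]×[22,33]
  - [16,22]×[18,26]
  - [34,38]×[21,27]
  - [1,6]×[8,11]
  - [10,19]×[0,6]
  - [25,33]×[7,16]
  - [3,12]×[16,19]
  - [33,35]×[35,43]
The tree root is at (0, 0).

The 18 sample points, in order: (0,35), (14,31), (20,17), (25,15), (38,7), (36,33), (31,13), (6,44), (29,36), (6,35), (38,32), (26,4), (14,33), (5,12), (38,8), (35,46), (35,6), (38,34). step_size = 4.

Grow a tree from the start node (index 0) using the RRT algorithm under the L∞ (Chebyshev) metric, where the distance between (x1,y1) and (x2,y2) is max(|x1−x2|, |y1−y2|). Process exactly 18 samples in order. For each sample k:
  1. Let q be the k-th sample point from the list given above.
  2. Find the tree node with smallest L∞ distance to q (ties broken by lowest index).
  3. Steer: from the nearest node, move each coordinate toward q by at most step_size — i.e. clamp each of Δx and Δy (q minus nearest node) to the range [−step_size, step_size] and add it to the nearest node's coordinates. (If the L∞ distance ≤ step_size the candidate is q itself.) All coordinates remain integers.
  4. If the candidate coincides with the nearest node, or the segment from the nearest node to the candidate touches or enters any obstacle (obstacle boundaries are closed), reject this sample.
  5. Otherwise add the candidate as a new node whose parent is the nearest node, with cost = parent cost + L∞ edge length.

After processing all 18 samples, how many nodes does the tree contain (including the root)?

Node count: 12

1. q=(0,35) nearest=0 d=35 new=(0,4) → add node 1 parent=0 cost=4
2. q=(14,31) nearest=1 d=27 new=(4,8) → blocked by [1,6]×[8,11], reject
3. q=(20,17) nearest=0 d=20 new=(4,4) → add node 2 parent=0 cost=4
4. q=(25,15) nearest=2 d=21 new=(8,8) → add node 3 parent=2 cost=8
5. q=(38,7) nearest=3 d=30 new=(12,7) → add node 4 parent=3 cost=12
6. q=(36,33) nearest=4 d=26 new=(16,11) → add node 5 parent=4 cost=16
7. q=(31,13) nearest=5 d=15 new=(20,13) → add node 6 parent=5 cost=20
8. q=(6,44) nearest=6 d=31 new=(16,17) → add node 7 parent=6 cost=24
9. q=(29,36) nearest=7 d=19 new=(20,21) → blocked by [16,22]×[18,26], reject
10. q=(6,35) nearest=7 d=18 new=(12,21) → add node 8 parent=7 cost=28
11. q=(38,32) nearest=6 d=19 new=(24,17) → add node 9 parent=6 cost=24
12. q=(26,4) nearest=6 d=9 new=(24,9) → add node 10 parent=6 cost=24
13. q=(14,33) nearest=8 d=12 new=(14,25) → blocked by [8,13]×[22,33], reject
14. q=(5,12) nearest=3 d=4 new=(5,12) → blocked by [1,6]×[8,11], reject
15. q=(38,8) nearest=9 d=14 new=(28,13) → blocked by [25,33]×[7,16], reject
16. q=(35,46) nearest=8 d=25 new=(16,25) → blocked by [8,13]×[22,33], reject
17. q=(35,6) nearest=9 d=11 new=(28,13) → blocked by [25,33]×[7,16], reject
18. q=(38,34) nearest=9 d=17 new=(28,21) → add node 11 parent=9 cost=28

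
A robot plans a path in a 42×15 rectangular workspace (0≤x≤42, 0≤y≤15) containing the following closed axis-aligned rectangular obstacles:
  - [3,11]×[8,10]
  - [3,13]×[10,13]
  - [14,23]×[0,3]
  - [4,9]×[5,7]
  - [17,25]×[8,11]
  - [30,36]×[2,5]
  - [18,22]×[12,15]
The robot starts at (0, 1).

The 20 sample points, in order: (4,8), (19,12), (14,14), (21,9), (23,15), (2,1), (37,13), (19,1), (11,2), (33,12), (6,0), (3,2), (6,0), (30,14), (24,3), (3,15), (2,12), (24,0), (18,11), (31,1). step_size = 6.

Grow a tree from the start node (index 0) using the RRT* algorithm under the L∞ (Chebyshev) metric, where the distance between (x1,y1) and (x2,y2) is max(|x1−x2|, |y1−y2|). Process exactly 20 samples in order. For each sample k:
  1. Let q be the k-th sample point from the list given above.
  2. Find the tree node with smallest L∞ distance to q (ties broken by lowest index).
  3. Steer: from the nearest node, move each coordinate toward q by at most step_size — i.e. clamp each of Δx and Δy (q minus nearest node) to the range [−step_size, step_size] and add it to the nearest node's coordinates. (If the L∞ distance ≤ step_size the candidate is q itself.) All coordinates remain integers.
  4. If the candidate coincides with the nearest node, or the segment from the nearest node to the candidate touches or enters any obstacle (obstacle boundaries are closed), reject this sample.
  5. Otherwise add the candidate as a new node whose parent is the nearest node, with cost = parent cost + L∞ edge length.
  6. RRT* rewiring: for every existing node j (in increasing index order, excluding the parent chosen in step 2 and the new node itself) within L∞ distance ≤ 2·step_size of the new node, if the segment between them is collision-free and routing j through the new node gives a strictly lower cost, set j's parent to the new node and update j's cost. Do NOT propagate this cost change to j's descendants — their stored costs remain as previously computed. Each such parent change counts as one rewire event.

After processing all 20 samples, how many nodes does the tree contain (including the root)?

1. q=(4,8) nearest=0 d=7 new=(4,7) → blocked by [4,9]×[5,7], reject
2. q=(19,12) nearest=0 d=19 new=(6,7) → blocked by [4,9]×[5,7], reject
3. q=(14,14) nearest=0 d=14 new=(6,7) → blocked by [4,9]×[5,7], reject
4. q=(21,9) nearest=0 d=21 new=(6,7) → blocked by [4,9]×[5,7], reject
5. q=(23,15) nearest=0 d=23 new=(6,7) → blocked by [4,9]×[5,7], reject
6. q=(2,1) nearest=0 d=2 new=(2,1) → add node 1 parent=0 cost=2
7. q=(37,13) nearest=1 d=35 new=(8,7) → blocked by [4,9]×[5,7], reject
8. q=(19,1) nearest=1 d=17 new=(8,1) → add node 2 parent=1 cost=8
9. q=(11,2) nearest=2 d=3 new=(11,2) → add node 3 parent=2 cost=11
10. q=(33,12) nearest=3 d=22 new=(17,8) → blocked by [17,25]×[8,11], reject
11. q=(6,0) nearest=2 d=2 new=(6,0) → add node 4 parent=2 cost=10
12. q=(3,2) nearest=1 d=1 new=(3,2) → add node 5 parent=1 cost=3; rewire 4→5 (6<10)
13. q=(6,0) nearest=4 d=0 → coincident, reject
14. q=(30,14) nearest=3 d=19 new=(17,8) → blocked by [17,25]×[8,11], reject
15. q=(24,3) nearest=3 d=13 new=(17,3) → blocked by [14,23]×[0,3], reject
16. q=(3,15) nearest=3 d=13 new=(5,8) → blocked by [3,11]×[8,10], reject
17. q=(2,12) nearest=3 d=10 new=(5,8) → blocked by [3,11]×[8,10], reject
18. q=(24,0) nearest=3 d=13 new=(17,0) → blocked by [14,23]×[0,3], reject
19. q=(18,11) nearest=3 d=9 new=(17,8) → blocked by [17,25]×[8,11], reject
20. q=(31,1) nearest=3 d=20 new=(17,1) → blocked by [14,23]×[0,3], reject

Node count: 6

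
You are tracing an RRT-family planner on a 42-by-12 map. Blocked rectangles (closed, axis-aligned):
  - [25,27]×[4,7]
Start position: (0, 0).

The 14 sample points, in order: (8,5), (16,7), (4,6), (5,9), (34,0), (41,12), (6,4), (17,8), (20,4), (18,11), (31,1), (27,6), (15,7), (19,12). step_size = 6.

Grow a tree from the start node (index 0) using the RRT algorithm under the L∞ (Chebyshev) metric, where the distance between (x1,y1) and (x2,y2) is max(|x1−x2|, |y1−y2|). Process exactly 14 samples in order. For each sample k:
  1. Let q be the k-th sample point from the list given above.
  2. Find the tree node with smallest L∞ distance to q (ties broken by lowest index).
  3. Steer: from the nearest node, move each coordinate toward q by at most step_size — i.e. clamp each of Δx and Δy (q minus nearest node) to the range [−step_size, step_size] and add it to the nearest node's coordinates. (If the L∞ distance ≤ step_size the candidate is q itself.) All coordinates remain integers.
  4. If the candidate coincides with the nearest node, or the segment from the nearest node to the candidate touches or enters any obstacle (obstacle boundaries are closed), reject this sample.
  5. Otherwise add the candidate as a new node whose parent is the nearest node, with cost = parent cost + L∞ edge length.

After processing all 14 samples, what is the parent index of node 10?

Parent of node 10: 8

1. q=(8,5) nearest=0 d=8 new=(6,5) → add node 1 parent=0 cost=6
2. q=(16,7) nearest=1 d=10 new=(12,7) → add node 2 parent=1 cost=12
3. q=(4,6) nearest=1 d=2 new=(4,6) → add node 3 parent=1 cost=8
4. q=(5,9) nearest=3 d=3 new=(5,9) → add node 4 parent=3 cost=11
5. q=(34,0) nearest=2 d=22 new=(18,1) → add node 5 parent=2 cost=18
6. q=(41,12) nearest=5 d=23 new=(24,7) → add node 6 parent=5 cost=24
7. q=(6,4) nearest=1 d=1 new=(6,4) → add node 7 parent=1 cost=7
8. q=(17,8) nearest=2 d=5 new=(17,8) → add node 8 parent=2 cost=17
9. q=(20,4) nearest=5 d=3 new=(20,4) → add node 9 parent=5 cost=21
10. q=(18,11) nearest=8 d=3 new=(18,11) → add node 10 parent=8 cost=20
11. q=(31,1) nearest=6 d=7 new=(30,1) → blocked by [25,27]×[4,7], reject
12. q=(27,6) nearest=6 d=3 new=(27,6) → blocked by [25,27]×[4,7], reject
13. q=(15,7) nearest=8 d=2 new=(15,7) → add node 11 parent=8 cost=19
14. q=(19,12) nearest=10 d=1 new=(19,12) → add node 12 parent=10 cost=21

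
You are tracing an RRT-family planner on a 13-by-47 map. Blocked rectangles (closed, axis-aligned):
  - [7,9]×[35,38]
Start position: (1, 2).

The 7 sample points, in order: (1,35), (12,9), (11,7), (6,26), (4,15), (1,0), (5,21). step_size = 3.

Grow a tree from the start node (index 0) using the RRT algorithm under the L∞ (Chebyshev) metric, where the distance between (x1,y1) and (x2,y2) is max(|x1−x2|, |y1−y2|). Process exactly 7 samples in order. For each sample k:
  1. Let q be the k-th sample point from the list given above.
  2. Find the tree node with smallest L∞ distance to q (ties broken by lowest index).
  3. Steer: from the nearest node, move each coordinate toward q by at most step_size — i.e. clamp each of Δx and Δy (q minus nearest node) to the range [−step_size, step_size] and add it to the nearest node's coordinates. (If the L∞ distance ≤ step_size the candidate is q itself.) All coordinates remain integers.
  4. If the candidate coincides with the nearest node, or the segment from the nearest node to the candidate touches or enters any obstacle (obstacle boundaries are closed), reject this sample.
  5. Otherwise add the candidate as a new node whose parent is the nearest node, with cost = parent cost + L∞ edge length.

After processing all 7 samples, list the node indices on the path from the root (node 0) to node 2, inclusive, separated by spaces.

Path: 0 2

1. q=(1,35) nearest=0 d=33 new=(1,5) → add node 1 parent=0 cost=3
2. q=(12,9) nearest=0 d=11 new=(4,5) → add node 2 parent=0 cost=3
3. q=(11,7) nearest=2 d=7 new=(7,7) → add node 3 parent=2 cost=6
4. q=(6,26) nearest=3 d=19 new=(6,10) → add node 4 parent=3 cost=9
5. q=(4,15) nearest=4 d=5 new=(4,13) → add node 5 parent=4 cost=12
6. q=(1,0) nearest=0 d=2 new=(1,0) → add node 6 parent=0 cost=2
7. q=(5,21) nearest=5 d=8 new=(5,16) → add node 7 parent=5 cost=15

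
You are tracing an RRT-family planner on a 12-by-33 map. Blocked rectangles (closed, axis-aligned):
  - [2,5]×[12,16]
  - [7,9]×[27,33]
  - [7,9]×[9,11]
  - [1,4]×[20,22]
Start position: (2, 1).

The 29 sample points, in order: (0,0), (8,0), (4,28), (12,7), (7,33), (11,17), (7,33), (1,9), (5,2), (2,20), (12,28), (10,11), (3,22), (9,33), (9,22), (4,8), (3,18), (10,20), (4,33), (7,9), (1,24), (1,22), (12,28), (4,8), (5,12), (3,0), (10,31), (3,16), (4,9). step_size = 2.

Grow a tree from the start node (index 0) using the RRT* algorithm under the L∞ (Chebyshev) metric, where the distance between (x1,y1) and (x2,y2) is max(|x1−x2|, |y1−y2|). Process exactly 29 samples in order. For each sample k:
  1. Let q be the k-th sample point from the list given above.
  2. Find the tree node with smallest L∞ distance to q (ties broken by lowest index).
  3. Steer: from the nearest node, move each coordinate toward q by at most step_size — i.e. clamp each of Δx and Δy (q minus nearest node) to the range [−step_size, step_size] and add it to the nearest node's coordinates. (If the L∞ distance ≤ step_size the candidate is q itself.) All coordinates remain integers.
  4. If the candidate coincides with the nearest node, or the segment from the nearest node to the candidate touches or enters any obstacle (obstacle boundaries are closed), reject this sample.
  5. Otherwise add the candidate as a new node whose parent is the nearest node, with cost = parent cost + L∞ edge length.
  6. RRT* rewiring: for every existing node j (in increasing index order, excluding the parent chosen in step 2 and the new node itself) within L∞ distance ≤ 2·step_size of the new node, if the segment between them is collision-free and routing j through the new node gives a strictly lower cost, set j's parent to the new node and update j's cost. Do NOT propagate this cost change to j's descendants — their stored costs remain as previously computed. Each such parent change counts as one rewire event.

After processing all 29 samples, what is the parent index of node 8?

Parent of node 8: 3

1. q=(0,0) nearest=0 d=2 new=(0,0) → add node 1 parent=0 cost=2
2. q=(8,0) nearest=0 d=6 new=(4,0) → add node 2 parent=0 cost=2
3. q=(4,28) nearest=0 d=27 new=(4,3) → add node 3 parent=0 cost=2
4. q=(12,7) nearest=2 d=8 new=(6,2) → add node 4 parent=2 cost=4
5. q=(7,33) nearest=3 d=30 new=(6,5) → add node 5 parent=3 cost=4
6. q=(11,17) nearest=5 d=12 new=(8,7) → add node 6 parent=5 cost=6
7. q=(7,33) nearest=6 d=26 new=(7,9) → blocked by [7,9]×[9,11], reject
8. q=(1,9) nearest=5 d=5 new=(4,7) → add node 7 parent=5 cost=6
9. q=(5,2) nearest=3 d=1 new=(5,2) → add node 8 parent=3 cost=3
10. q=(2,20) nearest=6 d=13 new=(6,9) → add node 9 parent=6 cost=8
11. q=(12,28) nearest=9 d=19 new=(8,11) → blocked by [7,9]×[9,11], reject
12. q=(10,11) nearest=6 d=4 new=(10,9) → add node 10 parent=6 cost=8
13. q=(3,22) nearest=9 d=13 new=(4,11) → add node 11 parent=9 cost=10
14. q=(9,33) nearest=11 d=22 new=(6,13) → blocked by [2,5]×[12,16], reject
15. q=(9,22) nearest=11 d=11 new=(6,13) → blocked by [2,5]×[12,16], reject
16. q=(4,8) nearest=7 d=1 new=(4,8) → add node 12 parent=7 cost=7
17. q=(3,18) nearest=11 d=7 new=(3,13) → blocked by [2,5]×[12,16], reject
18. q=(10,20) nearest=11 d=9 new=(6,13) → blocked by [2,5]×[12,16], reject
19. q=(4,33) nearest=11 d=22 new=(4,13) → blocked by [2,5]×[12,16], reject
20. q=(7,9) nearest=9 d=1 new=(7,9) → blocked by [7,9]×[9,11], reject
21. q=(1,24) nearest=11 d=13 new=(2,13) → blocked by [2,5]×[12,16], reject
22. q=(1,22) nearest=11 d=11 new=(2,13) → blocked by [2,5]×[12,16], reject
23. q=(12,28) nearest=11 d=17 new=(6,13) → blocked by [2,5]×[12,16], reject
24. q=(4,8) nearest=12 d=0 → coincident, reject
25. q=(5,12) nearest=11 d=1 new=(5,12) → blocked by [2,5]×[12,16], reject
26. q=(3,0) nearest=0 d=1 new=(3,0) → add node 13 parent=0 cost=1
27. q=(10,31) nearest=11 d=20 new=(6,13) → blocked by [2,5]×[12,16], reject
28. q=(3,16) nearest=11 d=5 new=(3,13) → blocked by [2,5]×[12,16], reject
29. q=(4,9) nearest=12 d=1 new=(4,9) → add node 14 parent=12 cost=8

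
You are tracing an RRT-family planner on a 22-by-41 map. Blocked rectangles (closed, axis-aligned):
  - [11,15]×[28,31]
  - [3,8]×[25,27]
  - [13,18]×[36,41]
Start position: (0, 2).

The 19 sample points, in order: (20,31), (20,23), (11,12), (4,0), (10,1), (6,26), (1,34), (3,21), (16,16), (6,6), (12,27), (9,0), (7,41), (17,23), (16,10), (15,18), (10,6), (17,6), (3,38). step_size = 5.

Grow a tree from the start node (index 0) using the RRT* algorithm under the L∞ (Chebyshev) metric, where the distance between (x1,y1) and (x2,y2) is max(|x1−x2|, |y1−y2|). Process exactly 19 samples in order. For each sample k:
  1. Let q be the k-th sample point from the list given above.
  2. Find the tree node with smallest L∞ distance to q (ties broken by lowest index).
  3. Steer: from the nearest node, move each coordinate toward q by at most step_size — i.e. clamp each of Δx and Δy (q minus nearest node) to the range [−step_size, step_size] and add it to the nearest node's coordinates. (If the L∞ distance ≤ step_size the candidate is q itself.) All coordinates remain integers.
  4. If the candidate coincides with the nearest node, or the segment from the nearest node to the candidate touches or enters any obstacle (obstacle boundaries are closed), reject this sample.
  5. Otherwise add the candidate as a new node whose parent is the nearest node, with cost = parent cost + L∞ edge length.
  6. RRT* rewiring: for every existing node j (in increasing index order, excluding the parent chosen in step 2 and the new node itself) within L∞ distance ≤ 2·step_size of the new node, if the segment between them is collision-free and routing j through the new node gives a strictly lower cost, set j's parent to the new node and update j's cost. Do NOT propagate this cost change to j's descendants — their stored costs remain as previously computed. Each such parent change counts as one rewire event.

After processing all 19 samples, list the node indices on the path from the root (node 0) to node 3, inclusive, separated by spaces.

1. q=(20,31) nearest=0 d=29 new=(5,7) → add node 1 parent=0 cost=5
2. q=(20,23) nearest=1 d=16 new=(10,12) → add node 2 parent=1 cost=10
3. q=(11,12) nearest=2 d=1 new=(11,12) → add node 3 parent=2 cost=11
4. q=(4,0) nearest=0 d=4 new=(4,0) → add node 4 parent=0 cost=4
5. q=(10,1) nearest=1 d=6 new=(10,2) → add node 5 parent=1 cost=10
6. q=(6,26) nearest=2 d=14 new=(6,17) → add node 6 parent=2 cost=15
7. q=(1,34) nearest=6 d=17 new=(1,22) → add node 7 parent=6 cost=20
8. q=(3,21) nearest=7 d=2 new=(3,21) → add node 8 parent=7 cost=22
9. q=(16,16) nearest=3 d=5 new=(16,16) → add node 9 parent=3 cost=16
10. q=(6,6) nearest=1 d=1 new=(6,6) → add node 10 parent=1 cost=6
11. q=(12,27) nearest=8 d=9 new=(8,26) → blocked by [3,8]×[25,27], reject
12. q=(9,0) nearest=5 d=2 new=(9,0) → add node 11 parent=5 cost=12
13. q=(7,41) nearest=7 d=19 new=(6,27) → blocked by [3,8]×[25,27], reject
14. q=(17,23) nearest=9 d=7 new=(17,21) → add node 12 parent=9 cost=21
15. q=(16,10) nearest=3 d=5 new=(16,10) → add node 13 parent=3 cost=16
16. q=(15,18) nearest=9 d=2 new=(15,18) → add node 14 parent=9 cost=18
17. q=(10,6) nearest=5 d=4 new=(10,6) → add node 15 parent=5 cost=14
18. q=(17,6) nearest=13 d=4 new=(17,6) → add node 16 parent=13 cost=20
19. q=(3,38) nearest=7 d=16 new=(3,27) → blocked by [3,8]×[25,27], reject

Path: 0 1 2 3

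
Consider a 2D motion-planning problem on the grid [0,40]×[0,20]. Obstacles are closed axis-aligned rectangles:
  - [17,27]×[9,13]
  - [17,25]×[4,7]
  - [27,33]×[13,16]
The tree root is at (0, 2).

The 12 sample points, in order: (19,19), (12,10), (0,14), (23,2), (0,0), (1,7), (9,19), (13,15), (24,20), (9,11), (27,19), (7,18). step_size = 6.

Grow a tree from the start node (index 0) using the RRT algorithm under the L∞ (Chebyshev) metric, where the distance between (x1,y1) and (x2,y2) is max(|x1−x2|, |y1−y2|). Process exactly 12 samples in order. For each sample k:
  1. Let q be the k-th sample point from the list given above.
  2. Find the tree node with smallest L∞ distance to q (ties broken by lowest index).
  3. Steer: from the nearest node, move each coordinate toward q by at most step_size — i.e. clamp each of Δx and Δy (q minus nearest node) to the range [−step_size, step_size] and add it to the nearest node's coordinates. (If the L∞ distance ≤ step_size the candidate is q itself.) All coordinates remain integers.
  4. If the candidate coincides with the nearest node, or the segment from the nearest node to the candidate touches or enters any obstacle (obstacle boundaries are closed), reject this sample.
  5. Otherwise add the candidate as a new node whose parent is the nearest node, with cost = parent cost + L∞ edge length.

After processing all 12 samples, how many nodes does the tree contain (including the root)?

1. q=(19,19) nearest=0 d=19 new=(6,8) → add node 1 parent=0 cost=6
2. q=(12,10) nearest=1 d=6 new=(12,10) → add node 2 parent=1 cost=12
3. q=(0,14) nearest=1 d=6 new=(0,14) → add node 3 parent=1 cost=12
4. q=(23,2) nearest=2 d=11 new=(18,4) → blocked by [17,25]×[4,7], reject
5. q=(0,0) nearest=0 d=2 new=(0,0) → add node 4 parent=0 cost=2
6. q=(1,7) nearest=0 d=5 new=(1,7) → add node 5 parent=0 cost=5
7. q=(9,19) nearest=2 d=9 new=(9,16) → add node 6 parent=2 cost=18
8. q=(13,15) nearest=6 d=4 new=(13,15) → add node 7 parent=6 cost=22
9. q=(24,20) nearest=7 d=11 new=(19,20) → add node 8 parent=7 cost=28
10. q=(9,11) nearest=1 d=3 new=(9,11) → add node 9 parent=1 cost=9
11. q=(27,19) nearest=8 d=8 new=(25,19) → add node 10 parent=8 cost=34
12. q=(7,18) nearest=6 d=2 new=(7,18) → add node 11 parent=6 cost=20

Node count: 12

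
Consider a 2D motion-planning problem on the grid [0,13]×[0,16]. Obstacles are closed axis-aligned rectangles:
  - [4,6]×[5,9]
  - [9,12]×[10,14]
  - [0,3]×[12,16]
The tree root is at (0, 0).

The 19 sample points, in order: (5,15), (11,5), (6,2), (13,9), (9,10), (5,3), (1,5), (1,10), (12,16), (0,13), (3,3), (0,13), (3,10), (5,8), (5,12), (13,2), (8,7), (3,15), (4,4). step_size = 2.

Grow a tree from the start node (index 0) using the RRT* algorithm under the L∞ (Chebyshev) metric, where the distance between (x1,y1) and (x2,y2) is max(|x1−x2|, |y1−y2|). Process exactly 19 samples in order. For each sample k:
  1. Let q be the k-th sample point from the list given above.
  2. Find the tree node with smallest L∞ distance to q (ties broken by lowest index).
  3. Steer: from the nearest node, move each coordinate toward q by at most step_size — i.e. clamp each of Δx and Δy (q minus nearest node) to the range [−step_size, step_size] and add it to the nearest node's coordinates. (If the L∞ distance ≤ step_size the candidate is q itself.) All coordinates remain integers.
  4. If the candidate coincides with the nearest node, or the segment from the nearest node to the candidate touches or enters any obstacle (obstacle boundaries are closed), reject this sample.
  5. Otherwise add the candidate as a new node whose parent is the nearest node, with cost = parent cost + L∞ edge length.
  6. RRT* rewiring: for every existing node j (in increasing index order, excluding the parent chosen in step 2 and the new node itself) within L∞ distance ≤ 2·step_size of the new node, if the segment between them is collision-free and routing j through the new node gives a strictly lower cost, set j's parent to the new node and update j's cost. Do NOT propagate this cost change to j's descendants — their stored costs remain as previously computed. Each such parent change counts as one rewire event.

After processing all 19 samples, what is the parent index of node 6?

1. q=(5,15) nearest=0 d=15 new=(2,2) → add node 1 parent=0 cost=2
2. q=(11,5) nearest=1 d=9 new=(4,4) → add node 2 parent=1 cost=4
3. q=(6,2) nearest=2 d=2 new=(6,2) → add node 3 parent=2 cost=6
4. q=(13,9) nearest=3 d=7 new=(8,4) → add node 4 parent=3 cost=8
5. q=(9,10) nearest=2 d=6 new=(6,6) → blocked by [4,6]×[5,9], reject
6. q=(5,3) nearest=2 d=1 new=(5,3) → add node 5 parent=2 cost=5
7. q=(1,5) nearest=1 d=3 new=(1,4) → add node 6 parent=1 cost=4
8. q=(1,10) nearest=2 d=6 new=(2,6) → add node 7 parent=2 cost=6
9. q=(12,16) nearest=7 d=10 new=(4,8) → blocked by [4,6]×[5,9], reject
10. q=(0,13) nearest=7 d=7 new=(0,8) → add node 8 parent=7 cost=8
11. q=(3,3) nearest=1 d=1 new=(3,3) → add node 9 parent=1 cost=3
12. q=(0,13) nearest=8 d=5 new=(0,10) → add node 10 parent=8 cost=10
13. q=(3,10) nearest=8 d=3 new=(2,10) → add node 11 parent=8 cost=10
14. q=(5,8) nearest=7 d=3 new=(4,8) → blocked by [4,6]×[5,9], reject
15. q=(5,12) nearest=11 d=3 new=(4,12) → add node 12 parent=11 cost=12
16. q=(13,2) nearest=4 d=5 new=(10,2) → add node 13 parent=4 cost=10
17. q=(8,7) nearest=4 d=3 new=(8,6) → add node 14 parent=4 cost=10
18. q=(3,15) nearest=12 d=3 new=(3,14) → blocked by [0,3]×[12,16], reject
19. q=(4,4) nearest=2 d=0 → coincident, reject

Parent of node 6: 1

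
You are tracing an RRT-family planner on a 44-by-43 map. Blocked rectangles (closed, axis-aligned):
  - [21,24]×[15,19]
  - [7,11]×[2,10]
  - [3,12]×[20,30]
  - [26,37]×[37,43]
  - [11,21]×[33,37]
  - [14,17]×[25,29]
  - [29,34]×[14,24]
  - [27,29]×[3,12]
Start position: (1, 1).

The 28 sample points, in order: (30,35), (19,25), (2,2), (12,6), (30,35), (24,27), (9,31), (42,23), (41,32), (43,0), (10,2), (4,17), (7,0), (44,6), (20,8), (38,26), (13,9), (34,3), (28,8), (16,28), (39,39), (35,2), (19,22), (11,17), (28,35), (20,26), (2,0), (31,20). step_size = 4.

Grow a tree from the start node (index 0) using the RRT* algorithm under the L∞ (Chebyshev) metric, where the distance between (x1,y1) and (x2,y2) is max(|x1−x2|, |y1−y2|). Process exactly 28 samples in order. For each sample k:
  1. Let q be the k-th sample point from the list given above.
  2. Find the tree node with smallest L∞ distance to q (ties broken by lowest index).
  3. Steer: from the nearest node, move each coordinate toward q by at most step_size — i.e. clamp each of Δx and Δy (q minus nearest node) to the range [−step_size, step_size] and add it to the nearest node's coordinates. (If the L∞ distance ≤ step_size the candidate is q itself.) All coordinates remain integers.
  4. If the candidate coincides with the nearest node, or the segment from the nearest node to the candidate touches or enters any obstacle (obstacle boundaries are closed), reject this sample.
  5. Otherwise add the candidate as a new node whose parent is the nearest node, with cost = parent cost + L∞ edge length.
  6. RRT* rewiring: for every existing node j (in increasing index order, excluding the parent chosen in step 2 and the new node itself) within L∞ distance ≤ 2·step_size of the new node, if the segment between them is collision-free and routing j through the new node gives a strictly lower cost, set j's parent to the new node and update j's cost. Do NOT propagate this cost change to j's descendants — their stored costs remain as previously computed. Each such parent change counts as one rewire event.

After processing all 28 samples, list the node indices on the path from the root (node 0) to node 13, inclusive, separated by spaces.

Path: 0 1 3 5 6 8 10 13

1. q=(30,35) nearest=0 d=34 new=(5,5) → add node 1 parent=0 cost=4
2. q=(19,25) nearest=1 d=20 new=(9,9) → blocked by [7,11]×[2,10], reject
3. q=(2,2) nearest=0 d=1 new=(2,2) → add node 2 parent=0 cost=1
4. q=(12,6) nearest=1 d=7 new=(9,6) → blocked by [7,11]×[2,10], reject
5. q=(30,35) nearest=1 d=30 new=(9,9) → blocked by [7,11]×[2,10], reject
6. q=(24,27) nearest=1 d=22 new=(9,9) → blocked by [7,11]×[2,10], reject
7. q=(9,31) nearest=1 d=26 new=(9,9) → blocked by [7,11]×[2,10], reject
8. q=(42,23) nearest=1 d=37 new=(9,9) → blocked by [7,11]×[2,10], reject
9. q=(41,32) nearest=1 d=36 new=(9,9) → blocked by [7,11]×[2,10], reject
10. q=(43,0) nearest=1 d=38 new=(9,1) → blocked by [7,11]×[2,10], reject
11. q=(10,2) nearest=1 d=5 new=(9,2) → blocked by [7,11]×[2,10], reject
12. q=(4,17) nearest=1 d=12 new=(4,9) → add node 3 parent=1 cost=8
13. q=(7,0) nearest=1 d=5 new=(7,1) → add node 4 parent=1 cost=8
14. q=(44,6) nearest=4 d=37 new=(11,5) → blocked by [7,11]×[2,10], reject
15. q=(20,8) nearest=4 d=13 new=(11,5) → blocked by [7,11]×[2,10], reject
16. q=(38,26) nearest=4 d=31 new=(11,5) → blocked by [7,11]×[2,10], reject
17. q=(13,9) nearest=1 d=8 new=(9,9) → blocked by [7,11]×[2,10], reject
18. q=(34,3) nearest=4 d=27 new=(11,3) → blocked by [7,11]×[2,10], reject
19. q=(28,8) nearest=4 d=21 new=(11,5) → blocked by [7,11]×[2,10], reject
20. q=(16,28) nearest=3 d=19 new=(8,13) → add node 5 parent=3 cost=12
21. q=(39,39) nearest=5 d=31 new=(12,17) → add node 6 parent=5 cost=16
22. q=(35,2) nearest=6 d=23 new=(16,13) → add node 7 parent=6 cost=20
23. q=(19,22) nearest=6 d=7 new=(16,21) → add node 8 parent=6 cost=20
24. q=(11,17) nearest=6 d=1 new=(11,17) → add node 9 parent=6 cost=17
25. q=(28,35) nearest=8 d=14 new=(20,25) → add node 10 parent=8 cost=24
26. q=(20,26) nearest=10 d=1 new=(20,26) → add node 11 parent=10 cost=25
27. q=(2,0) nearest=0 d=1 new=(2,0) → add node 12 parent=0 cost=1; rewire 4→12 (6<8)
28. q=(31,20) nearest=10 d=11 new=(24,21) → add node 13 parent=10 cost=28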